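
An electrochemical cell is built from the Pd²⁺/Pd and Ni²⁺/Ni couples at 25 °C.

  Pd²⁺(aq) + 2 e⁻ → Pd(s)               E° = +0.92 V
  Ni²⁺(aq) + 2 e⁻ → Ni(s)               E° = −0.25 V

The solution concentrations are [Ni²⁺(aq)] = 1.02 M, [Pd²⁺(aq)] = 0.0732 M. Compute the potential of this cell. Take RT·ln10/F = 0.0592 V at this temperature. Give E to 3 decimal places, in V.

+1.136 V

The Pd²⁺/Pd couple has the more positive E°, so it is the cathode; Ni²⁺/Ni is the anode.
E°cell = +0.92 − (−0.25) = +1.17 V, with n = 2 electrons transferred.
Balancing gives Pd²⁺(aq) + Ni(s) → Pd(s) + Ni²⁺(aq); hence Q = [Ni²⁺(aq)] / [Pd²⁺(aq)] = 13.9 (log Q = 1.144).
E = E° − (0.0592/n)·log Q = +1.17 − (0.0592/2)(1.144) = +1.136 V.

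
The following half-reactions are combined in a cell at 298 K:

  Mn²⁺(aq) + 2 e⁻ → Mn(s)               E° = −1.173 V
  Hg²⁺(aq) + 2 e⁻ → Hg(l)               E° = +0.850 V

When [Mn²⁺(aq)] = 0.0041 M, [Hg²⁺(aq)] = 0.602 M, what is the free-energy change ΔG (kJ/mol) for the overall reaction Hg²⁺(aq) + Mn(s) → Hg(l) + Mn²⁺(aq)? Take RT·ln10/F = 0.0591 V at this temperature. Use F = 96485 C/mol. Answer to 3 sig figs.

With Hg²⁺/Hg reduced at the cathode, E°cell = +0.850 − (−1.173) = +2.023 V and n = 2.
The reaction quotient is [Mn²⁺(aq)] / [Hg²⁺(aq)] = 0.00681; by Nernst, E = +2.023 − (0.0591/2)(−2.167) = +2.0870 V.
Then ΔG = −nFE = −2 × 96485 × +2.0870 J/mol = −403 kJ/mol.

−403 kJ/mol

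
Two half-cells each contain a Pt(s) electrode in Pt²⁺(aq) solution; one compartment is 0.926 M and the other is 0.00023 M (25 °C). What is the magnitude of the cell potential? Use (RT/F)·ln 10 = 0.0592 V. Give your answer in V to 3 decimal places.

0.107 V

For a concentration cell E°cell = 0, since both electrodes use the same couple.
The compartment with the higher Pt²⁺(aq) concentration (0.926 M) acts as the cathode; ions are reduced there and produced at the dilute (0.00023 M) anode.
With n = 2, Ecell = −(0.0592/2)·log([dilute]/[conc]) = −(0.0592/2)·log(0.00023/0.926) = +0.107 V.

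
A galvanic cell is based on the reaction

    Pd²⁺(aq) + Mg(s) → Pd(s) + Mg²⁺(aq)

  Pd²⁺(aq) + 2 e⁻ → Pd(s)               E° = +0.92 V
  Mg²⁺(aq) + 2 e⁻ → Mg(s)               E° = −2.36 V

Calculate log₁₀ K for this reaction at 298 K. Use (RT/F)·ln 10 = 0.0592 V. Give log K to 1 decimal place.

log K = 110.8

The Pd²⁺/Pd couple is reduced (cathode); E°cell = +0.92 − (−2.36) = +3.28 V with n = 2.
At equilibrium E = 0, so log K = nE°cell / 0.0592 = (2)(+3.28) / 0.0592 = 110.8.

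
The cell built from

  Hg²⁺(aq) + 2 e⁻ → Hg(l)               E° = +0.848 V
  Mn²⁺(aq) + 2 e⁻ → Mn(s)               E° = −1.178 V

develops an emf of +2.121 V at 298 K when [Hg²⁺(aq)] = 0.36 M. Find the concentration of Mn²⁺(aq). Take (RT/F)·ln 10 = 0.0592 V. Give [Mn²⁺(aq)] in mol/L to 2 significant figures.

0.00022 M

The Hg²⁺/Hg couple has the larger reduction potential, so it is the cathode: E°cell = +0.848 − (−1.178) = +2.026 V and n = 2.
Since E = E° − (0.0592/n)·log Q, log Q = n(E° − E)/0.0592 = −3.209.
The balanced reaction is Hg²⁺(aq) + Mn(s) → Hg(l) + Mn²⁺(aq), so Q = [Mn²⁺(aq)] / [Hg²⁺(aq)].
Solving for the unknown gives log [Mn²⁺(aq)] = −3.653, so [Mn²⁺(aq)] ≈ 0.00022 M.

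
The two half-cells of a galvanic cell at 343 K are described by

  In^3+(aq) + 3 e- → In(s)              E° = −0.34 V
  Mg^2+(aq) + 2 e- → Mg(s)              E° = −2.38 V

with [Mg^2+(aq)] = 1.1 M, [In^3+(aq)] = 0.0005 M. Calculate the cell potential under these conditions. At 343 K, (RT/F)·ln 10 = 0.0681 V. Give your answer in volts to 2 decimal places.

+1.96 V

Since E°(In³⁺/In) > E°(Mg²⁺/Mg), In³⁺/In serves as the cathode.
E°cell = −0.34 − (−2.38) = +2.04 V, with n = 6 electrons transferred.
Balancing gives 2 In^3+(aq) + 3 Mg(s) → 2 In(s) + 3 Mg^2+(aq); hence Q = [Mg^2+(aq)]^3 / [In^3+(aq)]^2 = 5.32×10^6 (log Q = 6.726).
By the Nernst equation, E = +2.04 − (0.0681/6)·(6.726) = +1.96 V.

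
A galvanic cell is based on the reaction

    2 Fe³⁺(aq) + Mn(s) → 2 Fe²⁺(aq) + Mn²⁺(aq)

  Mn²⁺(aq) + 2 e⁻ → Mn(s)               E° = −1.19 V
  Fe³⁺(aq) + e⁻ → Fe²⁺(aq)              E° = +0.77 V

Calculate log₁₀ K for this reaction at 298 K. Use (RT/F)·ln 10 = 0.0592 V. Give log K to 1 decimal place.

log K = 66.2

The Fe³⁺/Fe²⁺ couple is reduced (cathode); E°cell = +0.77 − (−1.19) = +1.96 V with n = 2.
At equilibrium E = 0, so log K = nE°cell / 0.0592 = (2)(+1.96) / 0.0592 = 66.2.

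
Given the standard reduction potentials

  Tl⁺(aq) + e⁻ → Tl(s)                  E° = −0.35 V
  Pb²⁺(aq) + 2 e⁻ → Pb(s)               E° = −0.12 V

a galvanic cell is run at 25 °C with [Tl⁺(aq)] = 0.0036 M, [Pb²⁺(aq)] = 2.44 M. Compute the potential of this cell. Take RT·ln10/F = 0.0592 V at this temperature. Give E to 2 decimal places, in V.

+0.39 V

Since E°(Pb²⁺/Pb) > E°(Tl⁺/Tl), Pb²⁺/Pb serves as the cathode.
E°cell = E°cat − E°an = −0.12 − (−0.35) = +0.23 V; n = 2.
Balancing gives Pb²⁺(aq) + 2 Tl(s) → Pb(s) + 2 Tl⁺(aq); hence Q = [Tl⁺(aq)]^2 / [Pb²⁺(aq)] = 5.31×10^−6 (log Q = −5.275).
Applying E = E° − (RT ln10/nF)·log Q gives +0.23 − (0.0592/2)(−5.275) = +0.39 V.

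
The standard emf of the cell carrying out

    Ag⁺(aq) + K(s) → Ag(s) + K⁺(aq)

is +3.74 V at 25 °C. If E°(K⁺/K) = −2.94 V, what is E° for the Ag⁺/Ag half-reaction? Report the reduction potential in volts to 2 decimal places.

In the reaction as written the Ag⁺/Ag couple is reduced (cathode) and K⁺/K is oxidized (anode), so E°cell = E°(Ag⁺/Ag) − E°(K⁺/K).
E°(Ag⁺/Ag) = E°cell + E°(anode) = +3.74 + (−2.94) = +0.80 V.

+0.80 V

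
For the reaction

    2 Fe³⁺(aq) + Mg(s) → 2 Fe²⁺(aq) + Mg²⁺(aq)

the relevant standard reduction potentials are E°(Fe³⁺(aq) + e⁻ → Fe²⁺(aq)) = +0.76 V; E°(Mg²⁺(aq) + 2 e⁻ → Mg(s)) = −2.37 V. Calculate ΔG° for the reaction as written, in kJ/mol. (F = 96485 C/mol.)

In the reaction as written Fe³⁺(aq) is reduced, so the Fe³⁺/Fe²⁺ couple is the cathode and Mg²⁺/Mg is the anode.
E°cell = +0.76 − (−2.37) = +3.13 V; balancing electrons gives n = 2.
ΔG° = −nFE°cell = −(2)(96485)(+3.13) J/mol = −604 kJ/mol.

−604 kJ/mol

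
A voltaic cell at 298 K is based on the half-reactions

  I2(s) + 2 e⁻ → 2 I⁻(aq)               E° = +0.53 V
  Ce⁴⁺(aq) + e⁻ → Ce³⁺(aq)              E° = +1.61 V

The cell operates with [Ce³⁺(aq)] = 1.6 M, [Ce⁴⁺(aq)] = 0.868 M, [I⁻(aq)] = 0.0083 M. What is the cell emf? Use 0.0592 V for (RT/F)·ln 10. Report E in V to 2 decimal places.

Since E°(Ce⁴⁺/Ce³⁺) > E°(I₂/I⁻), Ce⁴⁺/Ce³⁺ serves as the cathode.
E°cell = +1.61 − (+0.53) = +1.08 V, with n = 2 electrons transferred.
The balanced reaction is 2 Ce⁴⁺(aq) + 2 I⁻(aq) → 2 Ce³⁺(aq) + I2(s), so Q = [Ce³⁺(aq)]^2 / ([Ce⁴⁺(aq)]^2·[I⁻(aq)]^2) = 4.93×10^4 and log Q = 4.693.
By the Nernst equation, E = +1.08 − (0.0592/2)·(4.693) = +0.94 V.

+0.94 V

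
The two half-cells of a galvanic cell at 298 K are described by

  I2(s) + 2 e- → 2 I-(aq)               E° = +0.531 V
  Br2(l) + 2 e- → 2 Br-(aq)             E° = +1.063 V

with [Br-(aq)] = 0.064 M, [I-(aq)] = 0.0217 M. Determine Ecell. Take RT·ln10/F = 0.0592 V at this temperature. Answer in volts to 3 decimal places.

+0.504 V

Br₂/Br⁻ is reduced (cathode, E° = +1.063 V) and I₂/I⁻ is oxidized (anode).
The standard potential is +1.063 − (+0.531) = +0.532 V and the balanced reaction transfers n = 2 electrons.
Balancing gives Br2(l) + 2 I-(aq) → 2 Br-(aq) + I2(s); hence Q = [Br-(aq)]^2 / [I-(aq)]^2 = 8.7 (log Q = 0.939).
E = E° − (0.0592/n)·log Q = +0.532 − (0.0592/2)(0.939) = +0.504 V.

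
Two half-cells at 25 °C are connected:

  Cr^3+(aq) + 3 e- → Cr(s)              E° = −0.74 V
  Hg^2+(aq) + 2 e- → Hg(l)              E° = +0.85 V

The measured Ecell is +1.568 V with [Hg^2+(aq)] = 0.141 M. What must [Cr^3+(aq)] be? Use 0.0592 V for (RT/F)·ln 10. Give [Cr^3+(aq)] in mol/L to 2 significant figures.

With Hg²⁺/Hg at the cathode and Cr³⁺/Cr at the anode, E°cell = +0.85 − (−0.74) = +1.59 V (n = 6).
Since E = E° − (0.0592/n)·log Q, log Q = n(E° − E)/0.0592 = 2.230.
The balanced reaction is 3 Hg^2+(aq) + 2 Cr(s) → 3 Hg(l) + 2 Cr^3+(aq), so Q = [Cr^3+(aq)]^2 / [Hg^2+(aq)]^3.
Solving for the unknown gives log [Cr^3+(aq)] = −0.161, so [Cr^3+(aq)] ≈ 0.69 M.

0.69 M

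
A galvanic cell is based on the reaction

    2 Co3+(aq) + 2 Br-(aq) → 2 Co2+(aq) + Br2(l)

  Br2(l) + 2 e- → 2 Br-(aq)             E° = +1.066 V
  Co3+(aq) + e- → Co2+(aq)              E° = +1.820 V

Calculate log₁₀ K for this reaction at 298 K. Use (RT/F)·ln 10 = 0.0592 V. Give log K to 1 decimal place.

The Co³⁺/Co²⁺ couple is reduced (cathode); E°cell = +1.820 − (+1.066) = +0.754 V with n = 2.
At equilibrium E = 0, so log K = nE°cell / 0.0592 = (2)(+0.754) / 0.0592 = 25.5.

log K = 25.5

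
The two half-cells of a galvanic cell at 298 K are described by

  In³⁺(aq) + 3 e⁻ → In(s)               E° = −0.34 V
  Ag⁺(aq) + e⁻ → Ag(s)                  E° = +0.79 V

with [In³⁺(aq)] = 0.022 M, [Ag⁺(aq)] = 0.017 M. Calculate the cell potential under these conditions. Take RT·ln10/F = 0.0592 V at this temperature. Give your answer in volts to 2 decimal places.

+1.06 V

Since E°(Ag⁺/Ag) > E°(In³⁺/In), Ag⁺/Ag serves as the cathode.
E°cell = +0.79 − (−0.34) = +1.13 V, with n = 3 electrons transferred.
For the overall reaction 3 Ag⁺(aq) + In(s) → 3 Ag(s) + In³⁺(aq), Q = [In³⁺(aq)] / [Ag⁺(aq)]^3 = 4.48×10^3, giving log Q = 3.651.
Applying E = E° − (RT ln10/nF)·log Q gives +1.13 − (0.0592/3)(3.651) = +1.06 V.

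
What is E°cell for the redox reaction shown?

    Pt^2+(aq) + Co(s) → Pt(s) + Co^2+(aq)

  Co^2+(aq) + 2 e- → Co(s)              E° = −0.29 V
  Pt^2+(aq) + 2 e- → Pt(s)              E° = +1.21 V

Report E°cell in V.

+1.50 V

In the reaction as written, Pt^2+(aq) is reduced (cathode) and Co^2+(aq) is produced by oxidation at the anode.
E°cell = E°(cathode) − E°(anode) = +1.21 − (−0.29) = +1.50 V.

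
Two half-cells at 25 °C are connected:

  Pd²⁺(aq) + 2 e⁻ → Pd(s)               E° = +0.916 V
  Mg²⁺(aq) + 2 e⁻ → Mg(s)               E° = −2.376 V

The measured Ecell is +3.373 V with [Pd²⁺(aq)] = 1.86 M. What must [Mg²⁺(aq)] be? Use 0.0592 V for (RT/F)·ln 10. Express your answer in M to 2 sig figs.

0.0034 M

Pd²⁺/Pd is the cathode (higher E°); E°cell = +0.916 − (−2.376) = +3.292 V with n = 2.
Since E = E° − (0.0592/n)·log Q, log Q = n(E° − E)/0.0592 = −2.736.
Balancing electrons gives Pd²⁺(aq) + Mg(s) → Pd(s) + Mg²⁺(aq); thus Q = [Mg²⁺(aq)] / [Pd²⁺(aq)].
Solving for the unknown gives log [Mg²⁺(aq)] = −2.466, so [Mg²⁺(aq)] ≈ 0.0034 M.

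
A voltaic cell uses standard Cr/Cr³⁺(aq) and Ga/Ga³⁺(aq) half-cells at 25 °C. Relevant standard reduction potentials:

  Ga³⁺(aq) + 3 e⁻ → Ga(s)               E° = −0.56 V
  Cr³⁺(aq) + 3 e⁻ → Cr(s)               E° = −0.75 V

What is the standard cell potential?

Of the two couples in this cell, the one with the more positive reduction potential is reduced at the cathode: here that is Ga³⁺/Ga (−0.56 V); Cr³⁺/Cr (−0.75 V) is the anode.
E°cell = E°(cathode) − E°(anode) = −0.56 − (−0.75) = +0.19 V.

+0.19 V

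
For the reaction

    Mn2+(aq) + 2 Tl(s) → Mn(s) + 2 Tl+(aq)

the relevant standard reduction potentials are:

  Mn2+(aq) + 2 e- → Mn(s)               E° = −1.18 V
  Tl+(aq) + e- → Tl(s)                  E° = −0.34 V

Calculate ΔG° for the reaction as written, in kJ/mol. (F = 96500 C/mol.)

In the reaction as written Mn2+(aq) is reduced, so the Mn²⁺/Mn couple is the cathode and Tl⁺/Tl is the anode.
E°cell = −1.18 − (−0.34) = −0.84 V; balancing electrons gives n = 2.
ΔG° = −nFE°cell = −(2)(96500)(−0.84) J/mol = +162 kJ/mol.

+162 kJ/mol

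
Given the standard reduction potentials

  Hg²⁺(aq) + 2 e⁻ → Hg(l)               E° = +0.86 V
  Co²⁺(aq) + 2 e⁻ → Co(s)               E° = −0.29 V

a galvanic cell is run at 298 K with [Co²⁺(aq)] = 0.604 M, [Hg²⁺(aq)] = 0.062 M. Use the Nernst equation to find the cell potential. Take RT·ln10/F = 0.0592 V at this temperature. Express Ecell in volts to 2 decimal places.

+1.12 V

The Hg²⁺/Hg couple has the more positive E°, so it is the cathode; Co²⁺/Co is the anode.
E°cell = E°cat − E°an = +0.86 − (−0.29) = +1.15 V; n = 2.
The balanced reaction is Hg²⁺(aq) + Co(s) → Hg(l) + Co²⁺(aq), so Q = [Co²⁺(aq)] / [Hg²⁺(aq)] = 9.74 and log Q = 0.989.
Applying E = E° − (RT ln10/nF)·log Q gives +1.15 − (0.0592/2)(0.989) = +1.12 V.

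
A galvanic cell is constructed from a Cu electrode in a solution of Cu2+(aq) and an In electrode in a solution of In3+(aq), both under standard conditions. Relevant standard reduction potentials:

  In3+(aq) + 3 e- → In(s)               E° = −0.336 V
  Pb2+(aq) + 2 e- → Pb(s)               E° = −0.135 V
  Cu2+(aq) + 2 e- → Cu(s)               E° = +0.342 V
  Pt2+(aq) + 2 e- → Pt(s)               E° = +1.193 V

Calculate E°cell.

The Cu²⁺/Cu couple has the higher E°, so Cu ion is reduced (cathode) and In is oxidized (anode).
E°cell = E°(cathode) − E°(anode) = +0.342 − (−0.336) = +0.678 V.

+0.678 V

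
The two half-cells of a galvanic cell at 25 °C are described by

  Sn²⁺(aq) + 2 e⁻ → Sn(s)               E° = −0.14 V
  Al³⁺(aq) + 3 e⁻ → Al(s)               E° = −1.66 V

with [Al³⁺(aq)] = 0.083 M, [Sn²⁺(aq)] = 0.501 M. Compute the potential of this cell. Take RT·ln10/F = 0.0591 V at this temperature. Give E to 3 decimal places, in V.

The Sn²⁺/Sn couple has the more positive E°, so it is the cathode; Al³⁺/Al is the anode.
E°cell = E°cat − E°an = −0.14 − (−1.66) = +1.52 V; n = 6.
The balanced reaction is 3 Sn²⁺(aq) + 2 Al(s) → 3 Sn(s) + 2 Al³⁺(aq), so Q = [Al³⁺(aq)]^2 / [Sn²⁺(aq)]^3 = 0.0548 and log Q = −1.261.
E = E° − (0.0591/n)·log Q = +1.52 − (0.0591/6)(−1.261) = +1.532 V.

+1.532 V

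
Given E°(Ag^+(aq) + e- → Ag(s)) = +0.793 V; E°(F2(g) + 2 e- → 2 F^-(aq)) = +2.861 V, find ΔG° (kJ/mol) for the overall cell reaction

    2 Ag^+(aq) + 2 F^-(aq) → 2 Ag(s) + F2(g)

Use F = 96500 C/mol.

In the reaction as written Ag^+(aq) is reduced, so the Ag⁺/Ag couple is the cathode and F₂/F⁻ is the anode.
E°cell = +0.793 − (+2.861) = −2.068 V; balancing electrons gives n = 2.
ΔG° = −nFE°cell = −(2)(96500)(−2.068) J/mol = +399 kJ/mol.

+399 kJ/mol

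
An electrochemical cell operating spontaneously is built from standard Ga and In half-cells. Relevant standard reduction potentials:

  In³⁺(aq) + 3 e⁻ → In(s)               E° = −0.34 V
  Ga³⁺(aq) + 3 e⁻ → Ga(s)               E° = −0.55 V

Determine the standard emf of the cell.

Of the two couples in this cell, the one with the more positive reduction potential is reduced at the cathode: here that is In³⁺/In (−0.34 V); Ga³⁺/Ga (−0.55 V) is the anode.
E°cell = E°(cathode) − E°(anode) = −0.34 − (−0.55) = +0.21 V.

+0.21 V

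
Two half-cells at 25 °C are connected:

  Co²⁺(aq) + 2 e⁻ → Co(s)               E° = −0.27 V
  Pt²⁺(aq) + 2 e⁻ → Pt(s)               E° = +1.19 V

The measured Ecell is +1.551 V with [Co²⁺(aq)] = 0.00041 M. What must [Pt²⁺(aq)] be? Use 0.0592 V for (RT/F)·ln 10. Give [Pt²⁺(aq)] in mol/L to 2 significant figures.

0.49 M

Pt²⁺/Pt is the cathode (higher E°); E°cell = +1.19 − (−0.27) = +1.46 V with n = 2.
From the Nernst equation, log Q = n(E° − E)/0.0592 = 2·(+1.46 − (+1.551))/0.0592 = −3.074.
Balancing electrons gives Pt²⁺(aq) + Co(s) → Pt(s) + Co²⁺(aq); thus Q = [Co²⁺(aq)] / [Pt²⁺(aq)].
Solving for the unknown gives log [Pt²⁺(aq)] = −0.313, so [Pt²⁺(aq)] ≈ 0.49 M.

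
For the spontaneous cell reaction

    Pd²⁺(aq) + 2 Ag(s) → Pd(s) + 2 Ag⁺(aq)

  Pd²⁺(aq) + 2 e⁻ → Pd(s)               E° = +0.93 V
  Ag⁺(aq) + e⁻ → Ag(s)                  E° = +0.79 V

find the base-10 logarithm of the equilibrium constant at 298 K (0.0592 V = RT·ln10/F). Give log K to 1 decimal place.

log K = 4.7

The Pd²⁺/Pd couple is reduced (cathode); E°cell = +0.93 − (+0.79) = +0.14 V with n = 2.
At equilibrium E = 0, so log K = nE°cell / 0.0592 = (2)(+0.14) / 0.0592 = 4.7.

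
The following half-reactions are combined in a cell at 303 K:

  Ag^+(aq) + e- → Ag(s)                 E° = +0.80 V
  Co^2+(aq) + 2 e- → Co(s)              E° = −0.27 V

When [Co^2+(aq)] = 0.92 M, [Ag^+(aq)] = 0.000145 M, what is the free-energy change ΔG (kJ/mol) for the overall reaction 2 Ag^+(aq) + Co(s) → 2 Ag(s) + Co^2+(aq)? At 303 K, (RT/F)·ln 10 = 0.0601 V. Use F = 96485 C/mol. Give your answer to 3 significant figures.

−162 kJ/mol

The standard cell potential is +0.80 − (−0.27) = +1.07 V, with n = 2 electrons in the balanced equation.
Here Q = [Co^2+(aq)] / [Ag^+(aq)]^2 = 4.38×10^7 (log Q = 7.641), giving E = +1.07 − (0.0601/2)·(7.641) = +0.8404 V.
ΔG = −nFE = −(2)(96485)(+0.8404) J/mol = −162 kJ/mol.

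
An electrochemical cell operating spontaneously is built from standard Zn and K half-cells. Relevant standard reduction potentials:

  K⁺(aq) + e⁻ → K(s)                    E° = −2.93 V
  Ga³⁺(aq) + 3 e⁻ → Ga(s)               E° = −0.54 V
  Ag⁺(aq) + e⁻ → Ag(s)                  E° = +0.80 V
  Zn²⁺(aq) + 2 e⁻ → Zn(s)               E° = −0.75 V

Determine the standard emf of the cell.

+2.18 V

Of the two couples in this cell, the one with the more positive reduction potential is reduced at the cathode: here that is Zn²⁺/Zn (−0.75 V); K⁺/K (−2.93 V) is the anode.
E°cell = E°(cathode) − E°(anode) = −0.75 − (−2.93) = +2.18 V.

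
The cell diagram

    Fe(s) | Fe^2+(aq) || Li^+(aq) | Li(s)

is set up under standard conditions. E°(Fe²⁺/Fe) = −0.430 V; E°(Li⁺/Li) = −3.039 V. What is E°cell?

By convention the left-hand electrode in cell notation is the anode (oxidation) and the right-hand electrode is the cathode (reduction).
E°cell = E°(right) − E°(left) = −3.039 − (−0.430) = −2.609 V.
The negative sign shows that, as written, the cell would require an external voltage to drive the reaction.

−2.609 V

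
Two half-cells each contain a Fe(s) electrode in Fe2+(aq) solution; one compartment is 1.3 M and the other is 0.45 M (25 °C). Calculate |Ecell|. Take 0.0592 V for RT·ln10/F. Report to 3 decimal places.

For a concentration cell E°cell = 0, since both electrodes use the same couple.
The compartment with the higher Fe2+(aq) concentration (1.3 M) acts as the cathode; ions are reduced there and produced at the dilute (0.45 M) anode.
With n = 2, Ecell = −(0.0592/2)·log([dilute]/[conc]) = −(0.0592/2)·log(0.45/1.3) = +0.014 V.

0.014 V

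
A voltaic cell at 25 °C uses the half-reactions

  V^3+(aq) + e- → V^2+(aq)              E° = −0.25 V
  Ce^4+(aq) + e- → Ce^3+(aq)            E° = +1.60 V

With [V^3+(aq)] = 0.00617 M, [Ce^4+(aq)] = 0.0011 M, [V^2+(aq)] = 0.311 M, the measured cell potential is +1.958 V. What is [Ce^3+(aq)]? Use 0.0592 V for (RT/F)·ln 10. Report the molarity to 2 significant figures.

0.00083 M

The Ce⁴⁺/Ce³⁺ couple has the larger reduction potential, so it is the cathode: E°cell = +1.60 − (−0.25) = +1.85 V and n = 1.
Since E = E° − (0.0592/n)·log Q, log Q = n(E° − E)/0.0592 = −1.824.
For Ce^4+(aq) + V^2+(aq) → Ce^3+(aq) + V^3+(aq), the reaction quotient is Q = ([Ce^3+(aq)]·[V^3+(aq)]) / ([Ce^4+(aq)]·[V^2+(aq)]).
Substituting the known concentrations and solving, log [Ce^3+(aq)] = −3.080 and [Ce^3+(aq)] = 0.00083 M.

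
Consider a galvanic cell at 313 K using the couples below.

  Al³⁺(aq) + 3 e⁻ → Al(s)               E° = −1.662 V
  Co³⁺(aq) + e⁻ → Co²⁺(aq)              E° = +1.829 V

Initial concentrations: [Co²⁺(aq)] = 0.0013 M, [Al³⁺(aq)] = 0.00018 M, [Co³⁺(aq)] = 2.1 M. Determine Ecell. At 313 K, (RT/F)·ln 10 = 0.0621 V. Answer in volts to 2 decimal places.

+3.77 V

Since E°(Co³⁺/Co²⁺) > E°(Al³⁺/Al), Co³⁺/Co²⁺ serves as the cathode.
E°cell = E°cat − E°an = +1.829 − (−1.662) = +3.491 V; n = 3.
The balanced reaction is 3 Co³⁺(aq) + Al(s) → 3 Co²⁺(aq) + Al³⁺(aq), so Q = ([Co²⁺(aq)]^3·[Al³⁺(aq)]) / [Co³⁺(aq)]^3 = 4.27×10^−14 and log Q = −13.370.
By the Nernst equation, E = +3.491 − (0.0621/3)·(−13.370) = +3.77 V.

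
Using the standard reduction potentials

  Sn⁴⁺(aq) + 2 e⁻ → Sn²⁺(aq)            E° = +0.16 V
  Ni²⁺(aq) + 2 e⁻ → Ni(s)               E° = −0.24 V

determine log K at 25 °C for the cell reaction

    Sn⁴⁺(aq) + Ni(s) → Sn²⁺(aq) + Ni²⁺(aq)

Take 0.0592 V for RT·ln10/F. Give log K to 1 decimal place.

The Sn⁴⁺/Sn²⁺ couple is reduced (cathode); E°cell = +0.16 − (−0.24) = +0.40 V with n = 2.
At equilibrium E = 0, so log K = nE°cell / 0.0592 = (2)(+0.40) / 0.0592 = 13.5.

log K = 13.5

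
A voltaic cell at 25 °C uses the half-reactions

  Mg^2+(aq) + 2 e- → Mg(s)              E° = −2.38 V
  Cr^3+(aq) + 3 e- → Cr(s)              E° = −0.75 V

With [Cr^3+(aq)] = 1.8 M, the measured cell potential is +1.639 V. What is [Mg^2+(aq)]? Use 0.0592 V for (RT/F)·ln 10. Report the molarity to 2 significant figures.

Cr³⁺/Cr is the cathode (higher E°); E°cell = −0.75 − (−2.38) = +1.63 V with n = 6.
Rearranging E = E° − (0.0592/n)·log Q gives log Q = 6(+1.63 − (+1.639))/0.0592 = −0.912.
For 2 Cr^3+(aq) + 3 Mg(s) → 2 Cr(s) + 3 Mg^2+(aq), the reaction quotient is Q = [Mg^2+(aq)]^3 / [Cr^3+(aq)]^2.
Solving for the unknown gives log [Mg^2+(aq)] = −0.134, so [Mg^2+(aq)] ≈ 0.73 M.

0.73 M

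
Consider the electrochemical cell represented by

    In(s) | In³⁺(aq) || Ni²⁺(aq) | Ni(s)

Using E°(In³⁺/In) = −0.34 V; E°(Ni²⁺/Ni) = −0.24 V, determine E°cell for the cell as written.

+0.10 V

By convention the left-hand electrode in cell notation is the anode (oxidation) and the right-hand electrode is the cathode (reduction).
E°cell = E°(right) − E°(left) = −0.24 − (−0.34) = +0.10 V.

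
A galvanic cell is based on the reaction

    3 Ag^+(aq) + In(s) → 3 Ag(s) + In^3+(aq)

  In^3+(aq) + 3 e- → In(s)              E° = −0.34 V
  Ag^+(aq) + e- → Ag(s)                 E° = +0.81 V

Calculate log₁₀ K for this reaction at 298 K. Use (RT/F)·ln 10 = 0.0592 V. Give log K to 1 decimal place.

The Ag⁺/Ag couple is reduced (cathode); E°cell = +0.81 − (−0.34) = +1.15 V with n = 3.
At equilibrium E = 0, so log K = nE°cell / 0.0592 = (3)(+1.15) / 0.0592 = 58.3.

log K = 58.3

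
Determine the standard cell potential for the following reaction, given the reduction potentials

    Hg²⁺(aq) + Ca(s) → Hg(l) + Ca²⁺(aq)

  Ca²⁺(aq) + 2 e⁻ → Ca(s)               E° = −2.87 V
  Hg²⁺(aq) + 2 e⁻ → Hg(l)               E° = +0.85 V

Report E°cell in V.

In the reaction as written, Hg²⁺(aq) is reduced (cathode) and Ca²⁺(aq) is produced by oxidation at the anode.
E°cell = E°(cathode) − E°(anode) = +0.85 − (−2.87) = +3.72 V.

+3.72 V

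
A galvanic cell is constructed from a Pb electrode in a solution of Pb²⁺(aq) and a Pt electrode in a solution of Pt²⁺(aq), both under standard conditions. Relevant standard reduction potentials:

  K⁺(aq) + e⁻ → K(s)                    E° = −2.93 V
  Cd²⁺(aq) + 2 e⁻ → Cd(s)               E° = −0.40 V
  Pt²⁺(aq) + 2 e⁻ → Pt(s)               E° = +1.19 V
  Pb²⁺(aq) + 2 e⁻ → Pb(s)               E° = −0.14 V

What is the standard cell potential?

Of the two couples in this cell, the one with the more positive reduction potential is reduced at the cathode: here that is Pt²⁺/Pt (+1.19 V); Pb²⁺/Pb (−0.14 V) is the anode.
E°cell = E°(cathode) − E°(anode) = +1.19 − (−0.14) = +1.33 V.

+1.33 V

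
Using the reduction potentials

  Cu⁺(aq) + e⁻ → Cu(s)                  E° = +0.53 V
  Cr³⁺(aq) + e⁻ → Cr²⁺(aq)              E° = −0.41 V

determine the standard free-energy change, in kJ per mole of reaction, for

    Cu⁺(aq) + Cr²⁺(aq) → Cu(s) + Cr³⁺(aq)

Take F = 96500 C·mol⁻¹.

In the reaction as written Cu⁺(aq) is reduced, so the Cu⁺/Cu couple is the cathode and Cr³⁺/Cr²⁺ is the anode.
E°cell = +0.53 − (−0.41) = +0.94 V; balancing electrons gives n = 1.
ΔG° = −nFE°cell = −(1)(96500)(+0.94) J/mol = −90.7 kJ/mol.

−90.7 kJ/mol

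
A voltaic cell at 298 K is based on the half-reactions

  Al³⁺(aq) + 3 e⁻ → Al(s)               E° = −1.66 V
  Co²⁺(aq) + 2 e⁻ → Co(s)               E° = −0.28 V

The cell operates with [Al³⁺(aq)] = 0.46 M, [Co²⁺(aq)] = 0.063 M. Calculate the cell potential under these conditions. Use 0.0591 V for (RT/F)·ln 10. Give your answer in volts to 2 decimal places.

+1.35 V

Since E°(Co²⁺/Co) > E°(Al³⁺/Al), Co²⁺/Co serves as the cathode.
The standard potential is −0.28 − (−1.66) = +1.38 V and the balanced reaction transfers n = 6 electrons.
The balanced reaction is 3 Co²⁺(aq) + 2 Al(s) → 3 Co(s) + 2 Al³⁺(aq), so Q = [Al³⁺(aq)]^2 / [Co²⁺(aq)]^3 = 846 and log Q = 2.927.
Applying E = E° − (RT ln10/nF)·log Q gives +1.38 − (0.0591/6)(2.927) = +1.35 V.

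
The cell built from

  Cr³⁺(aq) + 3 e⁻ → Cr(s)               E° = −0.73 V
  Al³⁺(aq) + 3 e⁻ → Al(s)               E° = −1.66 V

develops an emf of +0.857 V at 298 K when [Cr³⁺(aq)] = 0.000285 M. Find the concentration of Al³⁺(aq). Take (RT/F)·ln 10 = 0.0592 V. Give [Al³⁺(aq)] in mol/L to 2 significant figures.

Cr³⁺/Cr is the cathode (higher E°); E°cell = −0.73 − (−1.66) = +0.93 V with n = 3.
Rearranging E = E° − (0.0592/n)·log Q gives log Q = 3(+0.93 − (+0.857))/0.0592 = 3.699.
Balancing electrons gives Cr³⁺(aq) + Al(s) → Cr(s) + Al³⁺(aq); thus Q = [Al³⁺(aq)] / [Cr³⁺(aq)].
Solving for the unknown gives log [Al³⁺(aq)] = 0.154, so [Al³⁺(aq)] ≈ 1.4 M.

1.4 M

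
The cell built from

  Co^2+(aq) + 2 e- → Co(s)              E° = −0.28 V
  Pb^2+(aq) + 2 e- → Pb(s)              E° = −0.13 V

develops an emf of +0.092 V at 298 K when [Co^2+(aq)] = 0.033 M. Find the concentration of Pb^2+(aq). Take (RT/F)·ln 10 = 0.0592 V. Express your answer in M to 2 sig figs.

The Pb²⁺/Pb couple has the larger reduction potential, so it is the cathode: E°cell = −0.13 − (−0.28) = +0.15 V and n = 2.
From the Nernst equation, log Q = n(E° − E)/0.0592 = 2·(+0.15 − (+0.092))/0.0592 = 1.959.
The balanced reaction is Pb^2+(aq) + Co(s) → Pb(s) + Co^2+(aq), so Q = [Co^2+(aq)] / [Pb^2+(aq)].
Solving for the unknown gives log [Pb^2+(aq)] = −3.440, so [Pb^2+(aq)] ≈ 0.00036 M.

0.00036 M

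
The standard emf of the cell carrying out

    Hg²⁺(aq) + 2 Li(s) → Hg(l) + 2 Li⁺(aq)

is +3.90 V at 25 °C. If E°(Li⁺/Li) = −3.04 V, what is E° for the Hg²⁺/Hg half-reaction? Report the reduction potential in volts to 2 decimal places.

In the reaction as written the Hg²⁺/Hg couple is reduced (cathode) and Li⁺/Li is oxidized (anode), so E°cell = E°(Hg²⁺/Hg) − E°(Li⁺/Li).
E°(Hg²⁺/Hg) = E°cell + E°(anode) = +3.90 + (−3.04) = +0.86 V.

+0.86 V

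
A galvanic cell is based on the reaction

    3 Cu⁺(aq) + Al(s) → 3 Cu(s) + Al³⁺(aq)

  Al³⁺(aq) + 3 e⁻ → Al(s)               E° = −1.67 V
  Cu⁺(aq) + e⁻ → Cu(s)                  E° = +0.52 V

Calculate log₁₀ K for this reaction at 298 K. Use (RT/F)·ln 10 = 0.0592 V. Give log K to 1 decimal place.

log K = 111.0

The Cu⁺/Cu couple is reduced (cathode); E°cell = +0.52 − (−1.67) = +2.19 V with n = 3.
At equilibrium E = 0, so log K = nE°cell / 0.0592 = (3)(+2.19) / 0.0592 = 111.0.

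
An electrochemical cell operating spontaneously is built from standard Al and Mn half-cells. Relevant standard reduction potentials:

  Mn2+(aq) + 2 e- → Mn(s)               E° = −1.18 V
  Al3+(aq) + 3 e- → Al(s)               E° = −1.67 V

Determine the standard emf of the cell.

+0.49 V

Of the two couples in this cell, the one with the more positive reduction potential is reduced at the cathode: here that is Mn²⁺/Mn (−1.18 V); Al³⁺/Al (−1.67 V) is the anode.
E°cell = E°(cathode) − E°(anode) = −1.18 − (−1.67) = +0.49 V.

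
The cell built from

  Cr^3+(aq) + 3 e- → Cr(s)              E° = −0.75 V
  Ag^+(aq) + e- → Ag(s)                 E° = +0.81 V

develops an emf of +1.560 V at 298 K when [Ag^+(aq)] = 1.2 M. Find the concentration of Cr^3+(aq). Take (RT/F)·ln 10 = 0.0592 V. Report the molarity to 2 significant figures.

1.7 M

With Ag⁺/Ag at the cathode and Cr³⁺/Cr at the anode, E°cell = +0.81 − (−0.75) = +1.56 V (n = 3).
Rearranging E = E° − (0.0592/n)·log Q gives log Q = 3(+1.56 − (+1.560))/0.0592 = 0.000.
The balanced reaction is 3 Ag^+(aq) + Cr(s) → 3 Ag(s) + Cr^3+(aq), so Q = [Cr^3+(aq)] / [Ag^+(aq)]^3.
Isolating [Cr^3+(aq)] in Q = 10^{0.000} yields log [Cr^3+(aq)] = 0.238, i.e. 1.7 M.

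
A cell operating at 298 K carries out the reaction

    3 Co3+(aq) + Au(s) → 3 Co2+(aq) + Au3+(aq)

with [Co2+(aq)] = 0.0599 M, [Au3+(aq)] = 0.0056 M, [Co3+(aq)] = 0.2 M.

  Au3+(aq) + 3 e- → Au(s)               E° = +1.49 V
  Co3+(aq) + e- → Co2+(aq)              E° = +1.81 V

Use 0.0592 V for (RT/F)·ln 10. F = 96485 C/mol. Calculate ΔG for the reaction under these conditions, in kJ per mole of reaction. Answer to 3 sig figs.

−114 kJ/mol

E°cell = +1.81 − (+1.49) = +0.32 V; the balanced reaction transfers n = 3 electrons.
The reaction quotient is ([Co2+(aq)]^3·[Au3+(aq)]) / [Co3+(aq)]^3 = 0.00015; by Nernst, E = +0.32 − (0.0592/3)(−3.823) = +0.3954 V.
ΔG = −nFE = −(3)(96485)(+0.3954) J/mol = −114 kJ/mol.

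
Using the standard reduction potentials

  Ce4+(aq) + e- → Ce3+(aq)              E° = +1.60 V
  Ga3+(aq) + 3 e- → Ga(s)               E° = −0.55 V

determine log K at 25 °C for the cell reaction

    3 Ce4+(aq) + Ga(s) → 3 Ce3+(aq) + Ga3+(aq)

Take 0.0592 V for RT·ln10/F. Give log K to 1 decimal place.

The Ce⁴⁺/Ce³⁺ couple is reduced (cathode); E°cell = +1.60 − (−0.55) = +2.15 V with n = 3.
At equilibrium E = 0, so log K = nE°cell / 0.0592 = (3)(+2.15) / 0.0592 = 109.0.

log K = 109.0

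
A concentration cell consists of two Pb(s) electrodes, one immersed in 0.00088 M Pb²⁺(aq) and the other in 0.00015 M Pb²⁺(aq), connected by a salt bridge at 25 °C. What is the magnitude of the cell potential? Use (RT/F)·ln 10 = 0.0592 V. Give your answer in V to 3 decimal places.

0.023 V

For a concentration cell E°cell = 0, since both electrodes use the same couple.
The compartment with the higher Pb²⁺(aq) concentration (0.00088 M) acts as the cathode; ions are reduced there and produced at the dilute (0.00015 M) anode.
With n = 2, Ecell = −(0.0592/2)·log([dilute]/[conc]) = −(0.0592/2)·log(0.00015/0.00088) = +0.023 V.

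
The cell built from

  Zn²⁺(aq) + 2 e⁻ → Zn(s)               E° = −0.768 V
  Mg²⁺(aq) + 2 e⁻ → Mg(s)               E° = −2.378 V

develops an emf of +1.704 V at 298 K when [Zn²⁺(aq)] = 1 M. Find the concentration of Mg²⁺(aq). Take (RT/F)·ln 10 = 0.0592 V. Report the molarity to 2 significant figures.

0.00067 M

With Zn²⁺/Zn at the cathode and Mg²⁺/Mg at the anode, E°cell = −0.768 − (−2.378) = +1.610 V (n = 2).
Rearranging E = E° − (0.0592/n)·log Q gives log Q = 2(+1.610 − (+1.704))/0.0592 = −3.176.
The balanced reaction is Zn²⁺(aq) + Mg(s) → Zn(s) + Mg²⁺(aq), so Q = [Mg²⁺(aq)] / [Zn²⁺(aq)].
Solving for the unknown gives log [Mg²⁺(aq)] = −3.176, so [Mg²⁺(aq)] ≈ 0.00067 M.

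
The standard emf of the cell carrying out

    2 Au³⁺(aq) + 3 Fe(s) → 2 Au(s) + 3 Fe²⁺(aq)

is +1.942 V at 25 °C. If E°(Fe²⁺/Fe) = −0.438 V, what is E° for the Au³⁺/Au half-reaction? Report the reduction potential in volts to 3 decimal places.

+1.504 V

In the reaction as written the Au³⁺/Au couple is reduced (cathode) and Fe²⁺/Fe is oxidized (anode), so E°cell = E°(Au³⁺/Au) − E°(Fe²⁺/Fe).
E°(Au³⁺/Au) = E°cell + E°(anode) = +1.942 + (−0.438) = +1.504 V.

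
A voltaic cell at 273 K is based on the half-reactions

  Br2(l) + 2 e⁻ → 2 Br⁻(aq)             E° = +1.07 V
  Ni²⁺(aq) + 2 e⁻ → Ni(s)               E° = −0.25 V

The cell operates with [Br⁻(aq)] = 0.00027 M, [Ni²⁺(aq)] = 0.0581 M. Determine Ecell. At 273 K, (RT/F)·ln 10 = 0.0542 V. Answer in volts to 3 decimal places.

+1.547 V

Br₂/Br⁻ is reduced (cathode, E° = +1.07 V) and Ni²⁺/Ni is oxidized (anode).
The standard potential is +1.07 − (−0.25) = +1.32 V and the balanced reaction transfers n = 2 electrons.
The balanced reaction is Br2(l) + Ni(s) → 2 Br⁻(aq) + Ni²⁺(aq), so Q = [Br⁻(aq)]^2·[Ni²⁺(aq)] = 4.24×10^−9 and log Q = −8.373.
Applying E = E° − (RT ln10/nF)·log Q gives +1.32 − (0.0542/2)(−8.373) = +1.547 V.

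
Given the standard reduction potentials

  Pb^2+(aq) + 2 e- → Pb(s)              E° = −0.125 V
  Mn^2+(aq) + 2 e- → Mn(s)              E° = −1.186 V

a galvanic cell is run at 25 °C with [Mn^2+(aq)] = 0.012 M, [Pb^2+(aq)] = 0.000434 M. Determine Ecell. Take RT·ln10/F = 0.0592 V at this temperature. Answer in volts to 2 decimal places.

Since E°(Pb²⁺/Pb) > E°(Mn²⁺/Mn), Pb²⁺/Pb serves as the cathode.
E°cell = E°cat − E°an = −0.125 − (−1.186) = +1.061 V; n = 2.
For the overall reaction Pb^2+(aq) + Mn(s) → Pb(s) + Mn^2+(aq), Q = [Mn^2+(aq)] / [Pb^2+(aq)] = 27.6, giving log Q = 1.442.
E = E° − (0.0592/n)·log Q = +1.061 − (0.0592/2)(1.442) = +1.02 V.

+1.02 V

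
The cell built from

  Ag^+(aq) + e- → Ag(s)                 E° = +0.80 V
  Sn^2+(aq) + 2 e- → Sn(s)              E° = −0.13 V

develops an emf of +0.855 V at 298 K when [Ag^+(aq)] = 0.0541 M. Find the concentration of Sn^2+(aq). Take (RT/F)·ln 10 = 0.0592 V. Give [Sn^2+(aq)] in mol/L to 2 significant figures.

1.0 M

The Ag⁺/Ag couple has the larger reduction potential, so it is the cathode: E°cell = +0.80 − (−0.13) = +0.93 V and n = 2.
Rearranging E = E° − (0.0592/n)·log Q gives log Q = 2(+0.93 − (+0.855))/0.0592 = 2.534.
For 2 Ag^+(aq) + Sn(s) → 2 Ag(s) + Sn^2+(aq), the reaction quotient is Q = [Sn^2+(aq)] / [Ag^+(aq)]^2.
Isolating [Sn^2+(aq)] in Q = 10^{2.534} yields log [Sn^2+(aq)] = 0.000, i.e. 1.0 M.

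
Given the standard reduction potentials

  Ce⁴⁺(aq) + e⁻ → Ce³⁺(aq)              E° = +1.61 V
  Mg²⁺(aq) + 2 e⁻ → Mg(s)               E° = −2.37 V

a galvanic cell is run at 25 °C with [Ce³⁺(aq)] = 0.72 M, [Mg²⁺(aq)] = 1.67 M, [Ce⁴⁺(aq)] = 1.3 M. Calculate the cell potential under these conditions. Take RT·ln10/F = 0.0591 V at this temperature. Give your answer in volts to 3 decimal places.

+3.989 V

The Ce⁴⁺/Ce³⁺ couple has the more positive E°, so it is the cathode; Mg²⁺/Mg is the anode.
The standard potential is +1.61 − (−2.37) = +3.98 V and the balanced reaction transfers n = 2 electrons.
For the overall reaction 2 Ce⁴⁺(aq) + Mg(s) → 2 Ce³⁺(aq) + Mg²⁺(aq), Q = ([Ce³⁺(aq)]^2·[Mg²⁺(aq)]) / [Ce⁴⁺(aq)]^2 = 0.512, giving log Q = −0.291.
Applying E = E° − (RT ln10/nF)·log Q gives +3.98 − (0.0591/2)(−0.291) = +3.989 V.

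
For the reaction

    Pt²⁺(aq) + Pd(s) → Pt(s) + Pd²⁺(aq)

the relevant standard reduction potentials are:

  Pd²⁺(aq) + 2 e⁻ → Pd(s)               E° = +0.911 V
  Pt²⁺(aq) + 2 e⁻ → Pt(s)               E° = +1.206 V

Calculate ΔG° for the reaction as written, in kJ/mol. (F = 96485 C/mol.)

−56.9 kJ/mol

In the reaction as written Pt²⁺(aq) is reduced, so the Pt²⁺/Pt couple is the cathode and Pd²⁺/Pd is the anode.
E°cell = +1.206 − (+0.911) = +0.295 V; balancing electrons gives n = 2.
ΔG° = −nFE°cell = −(2)(96485)(+0.295) J/mol = −56.9 kJ/mol.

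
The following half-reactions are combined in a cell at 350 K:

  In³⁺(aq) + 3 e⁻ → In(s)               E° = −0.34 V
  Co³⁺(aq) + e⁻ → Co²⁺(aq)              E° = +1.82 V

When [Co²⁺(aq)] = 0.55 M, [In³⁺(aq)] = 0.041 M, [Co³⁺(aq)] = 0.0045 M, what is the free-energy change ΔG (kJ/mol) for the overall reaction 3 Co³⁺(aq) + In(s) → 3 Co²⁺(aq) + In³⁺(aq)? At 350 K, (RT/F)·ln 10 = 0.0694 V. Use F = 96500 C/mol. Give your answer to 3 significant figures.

With Co³⁺/Co²⁺ reduced at the cathode, E°cell = +1.82 − (−0.34) = +2.16 V and n = 3.
The reaction quotient is ([Co²⁺(aq)]^3·[In³⁺(aq)]) / [Co³⁺(aq)]^3 = 7.49×10^4; by Nernst, E = +2.16 − (0.0694/3)(4.874) = +2.0472 V.
Then ΔG = −nFE = −3 × 96500 × +2.0472 J/mol = −593 kJ/mol.

−593 kJ/mol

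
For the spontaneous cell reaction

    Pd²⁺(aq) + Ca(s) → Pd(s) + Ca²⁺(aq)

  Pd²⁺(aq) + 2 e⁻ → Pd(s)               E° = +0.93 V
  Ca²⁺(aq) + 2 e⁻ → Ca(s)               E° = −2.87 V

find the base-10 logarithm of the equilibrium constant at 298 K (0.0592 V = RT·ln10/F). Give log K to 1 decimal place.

log K = 128.4

The Pd²⁺/Pd couple is reduced (cathode); E°cell = +0.93 − (−2.87) = +3.80 V with n = 2.
At equilibrium E = 0, so log K = nE°cell / 0.0592 = (2)(+3.80) / 0.0592 = 128.4.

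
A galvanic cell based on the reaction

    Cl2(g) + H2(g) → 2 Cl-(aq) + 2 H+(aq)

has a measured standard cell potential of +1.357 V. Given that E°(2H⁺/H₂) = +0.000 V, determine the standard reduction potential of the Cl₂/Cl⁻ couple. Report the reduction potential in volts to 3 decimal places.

+1.357 V

In the reaction as written the Cl₂/Cl⁻ couple is reduced (cathode) and 2H⁺/H₂ is oxidized (anode), so E°cell = E°(Cl₂/Cl⁻) − E°(2H⁺/H₂).
E°(Cl₂/Cl⁻) = E°cell + E°(anode) = +1.357 + (+0.000) = +1.357 V.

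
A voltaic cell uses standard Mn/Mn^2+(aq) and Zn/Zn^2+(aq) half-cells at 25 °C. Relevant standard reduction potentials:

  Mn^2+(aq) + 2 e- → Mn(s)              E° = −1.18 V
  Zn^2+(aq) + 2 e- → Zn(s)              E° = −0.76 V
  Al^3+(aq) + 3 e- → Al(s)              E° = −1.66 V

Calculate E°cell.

+0.42 V

Of the two couples in this cell, the one with the more positive reduction potential is reduced at the cathode: here that is Zn²⁺/Zn (−0.76 V); Mn²⁺/Mn (−1.18 V) is the anode.
E°cell = E°(cathode) − E°(anode) = −0.76 − (−1.18) = +0.42 V.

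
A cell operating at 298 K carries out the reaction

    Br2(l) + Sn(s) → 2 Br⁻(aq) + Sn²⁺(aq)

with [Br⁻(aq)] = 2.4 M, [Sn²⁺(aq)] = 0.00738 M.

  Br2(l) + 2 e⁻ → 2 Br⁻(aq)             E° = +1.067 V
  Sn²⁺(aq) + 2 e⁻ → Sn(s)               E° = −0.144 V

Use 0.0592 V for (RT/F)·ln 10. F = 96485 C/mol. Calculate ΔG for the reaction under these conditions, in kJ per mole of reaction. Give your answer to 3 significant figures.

E°cell = +1.067 − (−0.144) = +1.211 V; the balanced reaction transfers n = 2 electrons.
The reaction quotient is [Br⁻(aq)]^2·[Sn²⁺(aq)] = 0.0425; by Nernst, E = +1.211 − (0.0592/2)(−1.372) = +1.2516 V.
Then ΔG = −nFE = −2 × 96485 × +1.2516 J/mol = −242 kJ/mol.

−242 kJ/mol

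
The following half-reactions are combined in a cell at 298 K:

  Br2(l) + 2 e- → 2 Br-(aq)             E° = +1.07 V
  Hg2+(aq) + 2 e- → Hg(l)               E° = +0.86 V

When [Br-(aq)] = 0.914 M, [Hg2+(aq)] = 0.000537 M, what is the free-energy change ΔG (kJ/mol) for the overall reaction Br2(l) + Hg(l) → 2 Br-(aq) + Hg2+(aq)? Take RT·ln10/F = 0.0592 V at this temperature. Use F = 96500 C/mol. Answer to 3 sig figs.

−59.7 kJ/mol

E°cell = +1.07 − (+0.86) = +0.21 V; the balanced reaction transfers n = 2 electrons.
Here Q = [Br-(aq)]^2·[Hg2+(aq)] = 0.000449 (log Q = −3.348), giving E = +0.21 − (0.0592/2)·(−3.348) = +0.3091 V.
Finally ΔG = −nFE = −(2)(96500 C/mol)(+0.3091 V) = −59.7 kJ/mol.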